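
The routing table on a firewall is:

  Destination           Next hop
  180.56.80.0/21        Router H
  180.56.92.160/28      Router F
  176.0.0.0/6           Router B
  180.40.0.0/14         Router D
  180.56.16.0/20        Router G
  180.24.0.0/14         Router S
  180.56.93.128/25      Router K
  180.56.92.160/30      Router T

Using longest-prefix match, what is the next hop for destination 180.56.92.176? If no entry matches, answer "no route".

no route

No entry's prefix contains 180.56.92.176; there is no default route.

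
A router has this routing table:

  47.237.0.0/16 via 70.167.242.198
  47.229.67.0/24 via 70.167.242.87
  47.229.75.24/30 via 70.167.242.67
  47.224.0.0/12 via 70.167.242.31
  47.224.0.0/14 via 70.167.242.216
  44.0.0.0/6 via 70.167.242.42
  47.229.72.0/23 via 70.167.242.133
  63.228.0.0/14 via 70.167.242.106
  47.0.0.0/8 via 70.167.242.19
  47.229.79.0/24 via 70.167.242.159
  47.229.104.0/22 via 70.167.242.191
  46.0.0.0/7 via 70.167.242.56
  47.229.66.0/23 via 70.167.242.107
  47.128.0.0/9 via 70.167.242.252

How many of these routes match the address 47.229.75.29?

5

Prefixes containing 47.229.75.29:
  44.0.0.0/6 (44.0.0.0 - 47.255.255.255)
  46.0.0.0/7 (46.0.0.0 - 47.255.255.255)
  47.0.0.0/8 (47.0.0.0 - 47.255.255.255)
  47.128.0.0/9 (47.128.0.0 - 47.255.255.255)
  47.224.0.0/12 (47.224.0.0 - 47.239.255.255)
Total matching entries: 5.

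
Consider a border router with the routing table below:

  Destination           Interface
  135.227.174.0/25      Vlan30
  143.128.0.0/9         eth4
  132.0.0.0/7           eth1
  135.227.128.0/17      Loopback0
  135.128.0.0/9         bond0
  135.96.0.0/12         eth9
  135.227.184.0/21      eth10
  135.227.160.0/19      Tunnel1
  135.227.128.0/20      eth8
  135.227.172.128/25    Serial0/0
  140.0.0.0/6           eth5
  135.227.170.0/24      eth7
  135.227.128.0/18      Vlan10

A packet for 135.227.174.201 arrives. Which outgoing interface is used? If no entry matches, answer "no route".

Routes whose prefix contains 135.227.174.201:
  135.128.0.0/9 (135.128.0.0 - 135.255.255.255) -> bond0
  135.227.128.0/17 (135.227.128.0 - 135.227.255.255) -> Loopback0
  135.227.128.0/18 (135.227.128.0 - 135.227.191.255) -> Vlan10
  135.227.160.0/19 (135.227.160.0 - 135.227.191.255) -> Tunnel1
More-specific entries that do NOT match:
  135.227.174.0/25 (135.227.174.0 - 135.227.174.127) does not contain 135.227.174.201
  135.227.172.128/25 (135.227.172.128 - 135.227.172.255) does not contain 135.227.174.201
  135.227.170.0/24 (135.227.170.0 - 135.227.170.255) does not contain 135.227.174.201
  135.227.184.0/21 (135.227.184.0 - 135.227.191.255) does not contain 135.227.174.201
  135.227.128.0/20 (135.227.128.0 - 135.227.143.255) does not contain 135.227.174.201
Longest matching prefix is /19 -> interface Tunnel1.

Tunnel1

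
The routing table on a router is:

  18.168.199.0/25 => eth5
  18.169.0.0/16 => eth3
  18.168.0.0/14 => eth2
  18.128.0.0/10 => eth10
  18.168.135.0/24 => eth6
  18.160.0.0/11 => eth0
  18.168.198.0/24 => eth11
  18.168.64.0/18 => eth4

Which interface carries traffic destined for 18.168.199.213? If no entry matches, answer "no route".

Routes whose prefix contains 18.168.199.213:
  18.128.0.0/10 (18.128.0.0 - 18.191.255.255) -> eth10
  18.160.0.0/11 (18.160.0.0 - 18.191.255.255) -> eth0
  18.168.0.0/14 (18.168.0.0 - 18.171.255.255) -> eth2
More-specific entries that do NOT match:
  18.168.199.0/25 (18.168.199.0 - 18.168.199.127) does not contain 18.168.199.213
  18.168.135.0/24 (18.168.135.0 - 18.168.135.255) does not contain 18.168.199.213
  18.168.198.0/24 (18.168.198.0 - 18.168.198.255) does not contain 18.168.199.213
  18.168.64.0/18 (18.168.64.0 - 18.168.127.255) does not contain 18.168.199.213
  18.169.0.0/16 (18.169.0.0 - 18.169.255.255) does not contain 18.168.199.213
Longest matching prefix is /14 -> interface eth2.

eth2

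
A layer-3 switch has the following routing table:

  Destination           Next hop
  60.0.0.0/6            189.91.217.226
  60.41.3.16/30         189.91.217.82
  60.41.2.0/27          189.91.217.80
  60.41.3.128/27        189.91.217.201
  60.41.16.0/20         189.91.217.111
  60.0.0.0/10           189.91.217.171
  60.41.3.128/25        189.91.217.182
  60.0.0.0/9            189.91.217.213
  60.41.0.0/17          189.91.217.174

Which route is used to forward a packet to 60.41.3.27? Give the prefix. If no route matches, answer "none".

Entries matching 60.41.3.27:
  60.0.0.0/6 (60.0.0.0 - 63.255.255.255)
  60.0.0.0/9 (60.0.0.0 - 60.127.255.255)
  60.0.0.0/10 (60.0.0.0 - 60.63.255.255)
  60.41.0.0/17 (60.41.0.0 - 60.41.127.255)
Most specific is 60.41.0.0/17.

60.41.0.0/17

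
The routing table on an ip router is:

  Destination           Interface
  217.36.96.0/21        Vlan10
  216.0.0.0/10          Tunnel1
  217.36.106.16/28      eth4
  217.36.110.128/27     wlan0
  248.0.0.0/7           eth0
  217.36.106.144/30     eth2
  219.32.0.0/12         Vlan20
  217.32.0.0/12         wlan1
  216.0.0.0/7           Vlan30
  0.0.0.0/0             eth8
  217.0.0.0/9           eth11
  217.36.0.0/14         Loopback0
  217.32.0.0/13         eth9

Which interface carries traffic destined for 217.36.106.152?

Routes whose prefix contains 217.36.106.152:
  0.0.0.0/0 (default, matches everything) -> eth8
  216.0.0.0/7 (216.0.0.0 - 217.255.255.255) -> Vlan30
  217.0.0.0/9 (217.0.0.0 - 217.127.255.255) -> eth11
  217.32.0.0/12 (217.32.0.0 - 217.47.255.255) -> wlan1
  217.32.0.0/13 (217.32.0.0 - 217.39.255.255) -> eth9
  217.36.0.0/14 (217.36.0.0 - 217.39.255.255) -> Loopback0
More-specific entries that do NOT match:
  217.36.106.144/30 (217.36.106.144 - 217.36.106.147) does not contain 217.36.106.152
  217.36.106.16/28 (217.36.106.16 - 217.36.106.31) does not contain 217.36.106.152
  217.36.110.128/27 (217.36.110.128 - 217.36.110.159) does not contain 217.36.106.152
  217.36.96.0/21 (217.36.96.0 - 217.36.103.255) does not contain 217.36.106.152
Longest matching prefix is /14 -> interface Loopback0.

Loopback0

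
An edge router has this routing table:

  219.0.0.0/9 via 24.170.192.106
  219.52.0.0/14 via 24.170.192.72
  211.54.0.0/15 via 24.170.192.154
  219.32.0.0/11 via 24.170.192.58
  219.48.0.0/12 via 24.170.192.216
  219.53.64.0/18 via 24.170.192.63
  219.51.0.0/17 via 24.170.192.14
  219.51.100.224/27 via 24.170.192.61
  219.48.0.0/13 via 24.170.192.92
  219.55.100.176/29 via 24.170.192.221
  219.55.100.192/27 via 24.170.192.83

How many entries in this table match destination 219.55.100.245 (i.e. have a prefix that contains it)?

5

Prefixes containing 219.55.100.245:
  219.0.0.0/9 (219.0.0.0 - 219.127.255.255)
  219.32.0.0/11 (219.32.0.0 - 219.63.255.255)
  219.48.0.0/12 (219.48.0.0 - 219.63.255.255)
  219.48.0.0/13 (219.48.0.0 - 219.55.255.255)
  219.52.0.0/14 (219.52.0.0 - 219.55.255.255)
Total matching entries: 5.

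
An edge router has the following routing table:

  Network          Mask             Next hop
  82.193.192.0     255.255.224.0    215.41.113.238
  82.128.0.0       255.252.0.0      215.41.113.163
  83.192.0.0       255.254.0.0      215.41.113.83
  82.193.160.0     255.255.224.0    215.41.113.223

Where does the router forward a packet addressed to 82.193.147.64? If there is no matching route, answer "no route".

No entry's prefix contains 82.193.147.64; there is no default route.

no route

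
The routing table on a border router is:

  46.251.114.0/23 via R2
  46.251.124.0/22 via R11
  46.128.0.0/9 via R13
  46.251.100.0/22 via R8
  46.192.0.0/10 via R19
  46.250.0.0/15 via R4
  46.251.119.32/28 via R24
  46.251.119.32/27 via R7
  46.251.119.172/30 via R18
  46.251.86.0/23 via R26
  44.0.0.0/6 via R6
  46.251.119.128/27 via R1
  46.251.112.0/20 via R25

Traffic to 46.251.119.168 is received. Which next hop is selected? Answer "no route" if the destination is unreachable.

R25

Routes whose prefix contains 46.251.119.168:
  44.0.0.0/6 (44.0.0.0 - 47.255.255.255) -> R6
  46.128.0.0/9 (46.128.0.0 - 46.255.255.255) -> R13
  46.192.0.0/10 (46.192.0.0 - 46.255.255.255) -> R19
  46.250.0.0/15 (46.250.0.0 - 46.251.255.255) -> R4
  46.251.112.0/20 (46.251.112.0 - 46.251.127.255) -> R25
More-specific entries that do NOT match:
  46.251.119.172/30 (46.251.119.172 - 46.251.119.175) does not contain 46.251.119.168
  46.251.119.32/28 (46.251.119.32 - 46.251.119.47) does not contain 46.251.119.168
  46.251.119.32/27 (46.251.119.32 - 46.251.119.63) does not contain 46.251.119.168
  46.251.119.128/27 (46.251.119.128 - 46.251.119.159) does not contain 46.251.119.168
  46.251.114.0/23 (46.251.114.0 - 46.251.115.255) does not contain 46.251.119.168
  46.251.86.0/23 (46.251.86.0 - 46.251.87.255) does not contain 46.251.119.168
  46.251.124.0/22 (46.251.124.0 - 46.251.127.255) does not contain 46.251.119.168
  46.251.100.0/22 (46.251.100.0 - 46.251.103.255) does not contain 46.251.119.168
Longest matching prefix is /20 -> next hop R25.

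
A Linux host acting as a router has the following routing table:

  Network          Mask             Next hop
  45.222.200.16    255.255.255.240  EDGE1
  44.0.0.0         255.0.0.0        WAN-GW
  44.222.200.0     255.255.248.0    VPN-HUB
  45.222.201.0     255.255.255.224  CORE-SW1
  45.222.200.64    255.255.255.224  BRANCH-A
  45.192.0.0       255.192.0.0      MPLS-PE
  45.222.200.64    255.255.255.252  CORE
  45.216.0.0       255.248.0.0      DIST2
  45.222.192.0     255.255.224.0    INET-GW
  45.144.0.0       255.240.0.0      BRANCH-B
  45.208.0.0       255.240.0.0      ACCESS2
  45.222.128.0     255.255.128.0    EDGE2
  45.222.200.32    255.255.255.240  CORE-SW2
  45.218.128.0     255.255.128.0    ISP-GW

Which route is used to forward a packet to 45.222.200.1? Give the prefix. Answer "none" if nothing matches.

45.222.192.0/19

Entries matching 45.222.200.1:
  45.192.0.0/10 (45.192.0.0 - 45.255.255.255)
  45.208.0.0/12 (45.208.0.0 - 45.223.255.255)
  45.216.0.0/13 (45.216.0.0 - 45.223.255.255)
  45.222.128.0/17 (45.222.128.0 - 45.222.255.255)
  45.222.192.0/19 (45.222.192.0 - 45.222.223.255)
Most specific is 45.222.192.0/19.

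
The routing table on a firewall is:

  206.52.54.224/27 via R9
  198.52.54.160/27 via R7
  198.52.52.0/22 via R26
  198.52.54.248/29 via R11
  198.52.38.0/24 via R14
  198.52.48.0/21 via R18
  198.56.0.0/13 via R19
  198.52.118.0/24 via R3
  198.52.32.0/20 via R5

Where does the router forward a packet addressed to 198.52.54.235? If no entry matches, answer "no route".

R26

Routes whose prefix contains 198.52.54.235:
  198.52.48.0/21 (198.52.48.0 - 198.52.55.255) -> R18
  198.52.52.0/22 (198.52.52.0 - 198.52.55.255) -> R26
More-specific entries that do NOT match:
  198.52.54.248/29 (198.52.54.248 - 198.52.54.255) does not contain 198.52.54.235
  206.52.54.224/27 (206.52.54.224 - 206.52.54.255) does not contain 198.52.54.235
  198.52.54.160/27 (198.52.54.160 - 198.52.54.191) does not contain 198.52.54.235
  198.52.38.0/24 (198.52.38.0 - 198.52.38.255) does not contain 198.52.54.235
  198.52.118.0/24 (198.52.118.0 - 198.52.118.255) does not contain 198.52.54.235
Longest matching prefix is /22 -> next hop R26.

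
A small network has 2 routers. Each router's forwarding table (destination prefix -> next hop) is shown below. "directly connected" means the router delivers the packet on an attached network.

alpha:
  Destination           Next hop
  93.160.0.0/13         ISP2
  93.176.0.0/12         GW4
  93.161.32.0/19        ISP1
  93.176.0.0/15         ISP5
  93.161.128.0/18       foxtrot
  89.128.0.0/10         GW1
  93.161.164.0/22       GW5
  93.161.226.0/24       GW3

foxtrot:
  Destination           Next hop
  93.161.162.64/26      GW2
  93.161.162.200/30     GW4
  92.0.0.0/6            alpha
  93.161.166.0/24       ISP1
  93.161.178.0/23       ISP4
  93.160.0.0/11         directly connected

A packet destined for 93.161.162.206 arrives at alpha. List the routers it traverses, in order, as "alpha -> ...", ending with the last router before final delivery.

alpha -> foxtrot

At alpha: longest match for 93.161.162.206 is 93.161.128.0/18 -> foxtrot
At foxtrot: longest match for 93.161.162.206 is 93.160.0.0/11 -> directly connected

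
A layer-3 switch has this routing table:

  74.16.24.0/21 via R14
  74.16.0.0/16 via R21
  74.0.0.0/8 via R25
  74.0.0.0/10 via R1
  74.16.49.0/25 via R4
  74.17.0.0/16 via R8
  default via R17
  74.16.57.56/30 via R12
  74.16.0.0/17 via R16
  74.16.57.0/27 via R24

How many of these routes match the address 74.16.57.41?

5

Prefixes containing 74.16.57.41:
  0.0.0.0/0 (default, matches everything)
  74.0.0.0/8 (74.0.0.0 - 74.255.255.255)
  74.0.0.0/10 (74.0.0.0 - 74.63.255.255)
  74.16.0.0/16 (74.16.0.0 - 74.16.255.255)
  74.16.0.0/17 (74.16.0.0 - 74.16.127.255)
Total matching entries: 5.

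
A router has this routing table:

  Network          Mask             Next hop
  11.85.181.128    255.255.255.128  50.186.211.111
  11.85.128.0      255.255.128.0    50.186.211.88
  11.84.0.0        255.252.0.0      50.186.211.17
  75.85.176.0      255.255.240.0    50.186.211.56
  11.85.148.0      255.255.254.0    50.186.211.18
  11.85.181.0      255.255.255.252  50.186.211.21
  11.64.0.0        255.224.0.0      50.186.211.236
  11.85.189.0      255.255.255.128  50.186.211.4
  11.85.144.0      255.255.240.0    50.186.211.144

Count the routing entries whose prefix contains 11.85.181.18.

Prefixes containing 11.85.181.18:
  11.64.0.0/11 (11.64.0.0 - 11.95.255.255)
  11.84.0.0/14 (11.84.0.0 - 11.87.255.255)
  11.85.128.0/17 (11.85.128.0 - 11.85.255.255)
Total matching entries: 3.

3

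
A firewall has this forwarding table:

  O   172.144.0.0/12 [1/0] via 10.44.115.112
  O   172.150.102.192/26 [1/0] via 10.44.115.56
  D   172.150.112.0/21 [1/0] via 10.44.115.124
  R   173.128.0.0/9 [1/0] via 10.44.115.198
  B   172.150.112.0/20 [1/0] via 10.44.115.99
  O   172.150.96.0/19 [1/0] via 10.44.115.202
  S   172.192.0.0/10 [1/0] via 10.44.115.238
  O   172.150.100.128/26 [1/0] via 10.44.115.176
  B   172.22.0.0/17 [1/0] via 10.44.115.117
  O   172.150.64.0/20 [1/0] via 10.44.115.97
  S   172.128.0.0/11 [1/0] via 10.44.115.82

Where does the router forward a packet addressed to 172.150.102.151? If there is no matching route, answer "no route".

Routes whose prefix contains 172.150.102.151:
  172.128.0.0/11 (172.128.0.0 - 172.159.255.255) -> 10.44.115.82
  172.144.0.0/12 (172.144.0.0 - 172.159.255.255) -> 10.44.115.112
  172.150.96.0/19 (172.150.96.0 - 172.150.127.255) -> 10.44.115.202
More-specific entries that do NOT match:
  172.150.102.192/26 (172.150.102.192 - 172.150.102.255) does not contain 172.150.102.151
  172.150.100.128/26 (172.150.100.128 - 172.150.100.191) does not contain 172.150.102.151
  172.150.112.0/21 (172.150.112.0 - 172.150.119.255) does not contain 172.150.102.151
  172.150.112.0/20 (172.150.112.0 - 172.150.127.255) does not contain 172.150.102.151
  172.150.64.0/20 (172.150.64.0 - 172.150.79.255) does not contain 172.150.102.151
Longest matching prefix is /19 -> next hop 10.44.115.202.

10.44.115.202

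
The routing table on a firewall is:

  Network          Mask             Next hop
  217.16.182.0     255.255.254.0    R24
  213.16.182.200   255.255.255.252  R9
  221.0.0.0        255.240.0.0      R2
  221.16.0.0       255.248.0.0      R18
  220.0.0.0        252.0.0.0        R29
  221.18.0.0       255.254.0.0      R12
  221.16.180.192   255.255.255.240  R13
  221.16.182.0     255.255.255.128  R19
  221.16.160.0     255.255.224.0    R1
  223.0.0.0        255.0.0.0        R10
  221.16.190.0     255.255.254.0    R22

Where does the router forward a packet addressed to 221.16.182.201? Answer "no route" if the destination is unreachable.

R1

Routes whose prefix contains 221.16.182.201:
  220.0.0.0/6 (220.0.0.0 - 223.255.255.255) -> R29
  221.16.0.0/13 (221.16.0.0 - 221.23.255.255) -> R18
  221.16.160.0/19 (221.16.160.0 - 221.16.191.255) -> R1
More-specific entries that do NOT match:
  213.16.182.200/30 (213.16.182.200 - 213.16.182.203) does not contain 221.16.182.201
  221.16.180.192/28 (221.16.180.192 - 221.16.180.207) does not contain 221.16.182.201
  221.16.182.0/25 (221.16.182.0 - 221.16.182.127) does not contain 221.16.182.201
  217.16.182.0/23 (217.16.182.0 - 217.16.183.255) does not contain 221.16.182.201
  221.16.190.0/23 (221.16.190.0 - 221.16.191.255) does not contain 221.16.182.201
Longest matching prefix is /19 -> next hop R1.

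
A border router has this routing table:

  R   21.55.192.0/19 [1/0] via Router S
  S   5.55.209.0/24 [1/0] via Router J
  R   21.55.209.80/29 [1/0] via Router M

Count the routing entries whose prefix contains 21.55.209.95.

Prefixes containing 21.55.209.95:
  21.55.192.0/19 (21.55.192.0 - 21.55.223.255)
Total matching entries: 1.

1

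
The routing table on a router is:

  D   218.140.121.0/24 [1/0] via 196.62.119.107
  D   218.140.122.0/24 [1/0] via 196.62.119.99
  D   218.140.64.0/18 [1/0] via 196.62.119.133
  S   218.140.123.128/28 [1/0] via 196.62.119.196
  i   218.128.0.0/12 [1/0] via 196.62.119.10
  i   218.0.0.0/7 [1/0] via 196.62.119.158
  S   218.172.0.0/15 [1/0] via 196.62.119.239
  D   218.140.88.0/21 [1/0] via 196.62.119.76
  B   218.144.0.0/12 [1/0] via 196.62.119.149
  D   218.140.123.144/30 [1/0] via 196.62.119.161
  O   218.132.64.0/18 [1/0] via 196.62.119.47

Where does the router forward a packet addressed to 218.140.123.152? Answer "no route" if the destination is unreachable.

Routes whose prefix contains 218.140.123.152:
  218.0.0.0/7 (218.0.0.0 - 219.255.255.255) -> 196.62.119.158
  218.128.0.0/12 (218.128.0.0 - 218.143.255.255) -> 196.62.119.10
  218.140.64.0/18 (218.140.64.0 - 218.140.127.255) -> 196.62.119.133
More-specific entries that do NOT match:
  218.140.123.144/30 (218.140.123.144 - 218.140.123.147) does not contain 218.140.123.152
  218.140.123.128/28 (218.140.123.128 - 218.140.123.143) does not contain 218.140.123.152
  218.140.121.0/24 (218.140.121.0 - 218.140.121.255) does not contain 218.140.123.152
  218.140.122.0/24 (218.140.122.0 - 218.140.122.255) does not contain 218.140.123.152
  218.140.88.0/21 (218.140.88.0 - 218.140.95.255) does not contain 218.140.123.152
Longest matching prefix is /18 -> next hop 196.62.119.133.

196.62.119.133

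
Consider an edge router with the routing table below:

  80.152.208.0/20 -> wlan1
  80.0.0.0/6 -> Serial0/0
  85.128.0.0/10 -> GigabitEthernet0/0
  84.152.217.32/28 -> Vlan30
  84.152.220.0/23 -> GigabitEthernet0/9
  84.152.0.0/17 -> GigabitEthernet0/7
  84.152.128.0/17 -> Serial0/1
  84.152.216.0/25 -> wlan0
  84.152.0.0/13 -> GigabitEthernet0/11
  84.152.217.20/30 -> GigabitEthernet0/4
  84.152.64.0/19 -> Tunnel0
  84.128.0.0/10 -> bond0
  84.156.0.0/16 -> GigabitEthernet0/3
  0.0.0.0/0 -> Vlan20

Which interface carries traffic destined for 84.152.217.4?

Serial0/1

Routes whose prefix contains 84.152.217.4:
  0.0.0.0/0 (default, matches everything) -> Vlan20
  84.128.0.0/10 (84.128.0.0 - 84.191.255.255) -> bond0
  84.152.0.0/13 (84.152.0.0 - 84.159.255.255) -> GigabitEthernet0/11
  84.152.128.0/17 (84.152.128.0 - 84.152.255.255) -> Serial0/1
More-specific entries that do NOT match:
  84.152.217.20/30 (84.152.217.20 - 84.152.217.23) does not contain 84.152.217.4
  84.152.217.32/28 (84.152.217.32 - 84.152.217.47) does not contain 84.152.217.4
  84.152.216.0/25 (84.152.216.0 - 84.152.216.127) does not contain 84.152.217.4
  84.152.220.0/23 (84.152.220.0 - 84.152.221.255) does not contain 84.152.217.4
  80.152.208.0/20 (80.152.208.0 - 80.152.223.255) does not contain 84.152.217.4
  84.152.64.0/19 (84.152.64.0 - 84.152.95.255) does not contain 84.152.217.4
Longest matching prefix is /17 -> interface Serial0/1.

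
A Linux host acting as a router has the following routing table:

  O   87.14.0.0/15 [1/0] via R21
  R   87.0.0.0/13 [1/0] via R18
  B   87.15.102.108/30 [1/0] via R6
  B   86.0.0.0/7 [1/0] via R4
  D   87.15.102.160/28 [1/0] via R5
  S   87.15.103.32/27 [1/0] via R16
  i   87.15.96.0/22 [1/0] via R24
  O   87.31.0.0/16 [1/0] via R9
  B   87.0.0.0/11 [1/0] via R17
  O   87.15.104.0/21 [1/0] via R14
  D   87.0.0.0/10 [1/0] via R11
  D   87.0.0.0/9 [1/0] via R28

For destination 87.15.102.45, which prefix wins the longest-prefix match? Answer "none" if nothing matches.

87.14.0.0/15

Entries matching 87.15.102.45:
  86.0.0.0/7 (86.0.0.0 - 87.255.255.255)
  87.0.0.0/9 (87.0.0.0 - 87.127.255.255)
  87.0.0.0/10 (87.0.0.0 - 87.63.255.255)
  87.0.0.0/11 (87.0.0.0 - 87.31.255.255)
  87.14.0.0/15 (87.14.0.0 - 87.15.255.255)
Most specific is 87.14.0.0/15.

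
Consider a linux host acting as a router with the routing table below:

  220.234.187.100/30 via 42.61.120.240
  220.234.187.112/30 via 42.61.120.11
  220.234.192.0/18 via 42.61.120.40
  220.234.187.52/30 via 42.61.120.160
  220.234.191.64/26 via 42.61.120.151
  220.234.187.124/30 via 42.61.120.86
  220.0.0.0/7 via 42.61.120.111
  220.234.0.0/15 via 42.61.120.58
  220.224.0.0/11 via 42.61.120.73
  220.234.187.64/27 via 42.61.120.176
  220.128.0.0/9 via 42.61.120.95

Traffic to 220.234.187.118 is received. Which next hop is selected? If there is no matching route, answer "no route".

Routes whose prefix contains 220.234.187.118:
  220.0.0.0/7 (220.0.0.0 - 221.255.255.255) -> 42.61.120.111
  220.128.0.0/9 (220.128.0.0 - 220.255.255.255) -> 42.61.120.95
  220.224.0.0/11 (220.224.0.0 - 220.255.255.255) -> 42.61.120.73
  220.234.0.0/15 (220.234.0.0 - 220.235.255.255) -> 42.61.120.58
More-specific entries that do NOT match:
  220.234.187.100/30 (220.234.187.100 - 220.234.187.103) does not contain 220.234.187.118
  220.234.187.112/30 (220.234.187.112 - 220.234.187.115) does not contain 220.234.187.118
  220.234.187.52/30 (220.234.187.52 - 220.234.187.55) does not contain 220.234.187.118
  220.234.187.124/30 (220.234.187.124 - 220.234.187.127) does not contain 220.234.187.118
  220.234.187.64/27 (220.234.187.64 - 220.234.187.95) does not contain 220.234.187.118
  220.234.191.64/26 (220.234.191.64 - 220.234.191.127) does not contain 220.234.187.118
  220.234.192.0/18 (220.234.192.0 - 220.234.255.255) does not contain 220.234.187.118
Longest matching prefix is /15 -> next hop 42.61.120.58.

42.61.120.58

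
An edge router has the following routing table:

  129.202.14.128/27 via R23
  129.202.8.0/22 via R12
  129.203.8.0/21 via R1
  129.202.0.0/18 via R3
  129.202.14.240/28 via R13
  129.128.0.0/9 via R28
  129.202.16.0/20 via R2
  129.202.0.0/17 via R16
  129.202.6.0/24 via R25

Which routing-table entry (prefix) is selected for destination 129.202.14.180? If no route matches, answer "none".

129.202.0.0/18

Entries matching 129.202.14.180:
  129.128.0.0/9 (129.128.0.0 - 129.255.255.255)
  129.202.0.0/17 (129.202.0.0 - 129.202.127.255)
  129.202.0.0/18 (129.202.0.0 - 129.202.63.255)
Most specific is 129.202.0.0/18.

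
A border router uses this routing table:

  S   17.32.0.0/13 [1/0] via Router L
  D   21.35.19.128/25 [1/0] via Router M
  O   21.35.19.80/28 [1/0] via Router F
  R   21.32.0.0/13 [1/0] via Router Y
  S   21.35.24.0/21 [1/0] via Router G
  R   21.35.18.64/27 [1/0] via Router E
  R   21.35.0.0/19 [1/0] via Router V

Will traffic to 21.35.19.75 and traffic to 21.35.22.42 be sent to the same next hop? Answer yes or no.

yes

21.35.19.75: longest match 21.35.0.0/19 -> Router V
21.35.22.42: longest match 21.35.0.0/19 -> Router V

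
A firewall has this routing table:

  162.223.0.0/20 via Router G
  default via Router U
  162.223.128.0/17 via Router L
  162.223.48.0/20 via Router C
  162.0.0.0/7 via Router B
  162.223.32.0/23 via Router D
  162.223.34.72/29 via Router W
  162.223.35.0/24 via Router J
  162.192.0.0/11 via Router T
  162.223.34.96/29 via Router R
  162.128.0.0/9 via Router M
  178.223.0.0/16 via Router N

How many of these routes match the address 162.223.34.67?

4

Prefixes containing 162.223.34.67:
  0.0.0.0/0 (default, matches everything)
  162.0.0.0/7 (162.0.0.0 - 163.255.255.255)
  162.128.0.0/9 (162.128.0.0 - 162.255.255.255)
  162.192.0.0/11 (162.192.0.0 - 162.223.255.255)
Total matching entries: 4.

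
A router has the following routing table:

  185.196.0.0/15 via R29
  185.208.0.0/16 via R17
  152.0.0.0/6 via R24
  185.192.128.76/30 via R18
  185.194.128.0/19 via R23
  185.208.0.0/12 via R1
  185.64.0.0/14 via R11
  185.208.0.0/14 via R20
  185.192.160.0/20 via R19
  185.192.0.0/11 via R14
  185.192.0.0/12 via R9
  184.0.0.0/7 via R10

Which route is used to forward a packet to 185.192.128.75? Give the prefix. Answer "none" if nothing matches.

185.192.0.0/12

Entries matching 185.192.128.75:
  184.0.0.0/7 (184.0.0.0 - 185.255.255.255)
  185.192.0.0/11 (185.192.0.0 - 185.223.255.255)
  185.192.0.0/12 (185.192.0.0 - 185.207.255.255)
Most specific is 185.192.0.0/12.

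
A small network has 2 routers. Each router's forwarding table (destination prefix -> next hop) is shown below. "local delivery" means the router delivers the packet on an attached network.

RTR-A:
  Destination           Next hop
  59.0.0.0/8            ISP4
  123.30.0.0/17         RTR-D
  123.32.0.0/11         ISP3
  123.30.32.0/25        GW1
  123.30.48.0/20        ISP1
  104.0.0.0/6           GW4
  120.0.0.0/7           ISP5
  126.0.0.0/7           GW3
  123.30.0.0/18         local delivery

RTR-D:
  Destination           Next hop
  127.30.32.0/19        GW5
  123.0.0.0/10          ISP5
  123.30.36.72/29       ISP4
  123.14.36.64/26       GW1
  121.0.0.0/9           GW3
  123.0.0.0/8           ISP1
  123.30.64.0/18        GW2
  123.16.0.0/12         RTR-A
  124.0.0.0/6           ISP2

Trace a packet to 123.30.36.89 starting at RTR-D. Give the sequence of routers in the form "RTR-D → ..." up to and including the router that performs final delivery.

At RTR-D: longest match for 123.30.36.89 is 123.16.0.0/12 -> RTR-A
At RTR-A: longest match for 123.30.36.89 is 123.30.0.0/18 -> local delivery

RTR-D → RTR-A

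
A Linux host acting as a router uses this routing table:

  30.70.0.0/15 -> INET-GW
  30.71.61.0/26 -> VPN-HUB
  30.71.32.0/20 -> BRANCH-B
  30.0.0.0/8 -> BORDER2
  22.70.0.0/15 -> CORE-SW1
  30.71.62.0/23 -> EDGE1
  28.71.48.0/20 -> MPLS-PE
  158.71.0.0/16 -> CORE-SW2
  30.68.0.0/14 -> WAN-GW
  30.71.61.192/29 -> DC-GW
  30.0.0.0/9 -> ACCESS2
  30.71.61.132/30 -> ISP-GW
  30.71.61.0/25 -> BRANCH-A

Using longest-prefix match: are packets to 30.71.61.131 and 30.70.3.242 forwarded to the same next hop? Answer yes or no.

yes

30.71.61.131: longest match 30.70.0.0/15 -> INET-GW
30.70.3.242: longest match 30.70.0.0/15 -> INET-GW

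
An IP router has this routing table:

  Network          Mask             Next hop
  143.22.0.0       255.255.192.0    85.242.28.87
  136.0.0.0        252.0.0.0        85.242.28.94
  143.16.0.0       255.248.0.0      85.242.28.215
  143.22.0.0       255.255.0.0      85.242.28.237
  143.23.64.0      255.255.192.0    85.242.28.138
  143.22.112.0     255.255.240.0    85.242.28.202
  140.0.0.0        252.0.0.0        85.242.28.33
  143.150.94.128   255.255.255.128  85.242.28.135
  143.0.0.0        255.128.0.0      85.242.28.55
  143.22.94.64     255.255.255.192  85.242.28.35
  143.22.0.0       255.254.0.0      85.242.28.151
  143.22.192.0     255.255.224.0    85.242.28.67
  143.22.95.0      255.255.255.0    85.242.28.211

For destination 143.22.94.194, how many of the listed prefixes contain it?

5

Prefixes containing 143.22.94.194:
  140.0.0.0/6 (140.0.0.0 - 143.255.255.255)
  143.0.0.0/9 (143.0.0.0 - 143.127.255.255)
  143.16.0.0/13 (143.16.0.0 - 143.23.255.255)
  143.22.0.0/15 (143.22.0.0 - 143.23.255.255)
  143.22.0.0/16 (143.22.0.0 - 143.22.255.255)
Total matching entries: 5.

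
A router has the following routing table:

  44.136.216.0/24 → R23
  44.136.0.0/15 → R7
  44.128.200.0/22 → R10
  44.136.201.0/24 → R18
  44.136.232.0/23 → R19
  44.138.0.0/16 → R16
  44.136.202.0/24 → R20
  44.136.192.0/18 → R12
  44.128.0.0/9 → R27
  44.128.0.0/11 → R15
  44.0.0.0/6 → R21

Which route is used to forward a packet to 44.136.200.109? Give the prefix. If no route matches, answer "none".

44.136.192.0/18

Entries matching 44.136.200.109:
  44.0.0.0/6 (44.0.0.0 - 47.255.255.255)
  44.128.0.0/9 (44.128.0.0 - 44.255.255.255)
  44.128.0.0/11 (44.128.0.0 - 44.159.255.255)
  44.136.0.0/15 (44.136.0.0 - 44.137.255.255)
  44.136.192.0/18 (44.136.192.0 - 44.136.255.255)
Most specific is 44.136.192.0/18.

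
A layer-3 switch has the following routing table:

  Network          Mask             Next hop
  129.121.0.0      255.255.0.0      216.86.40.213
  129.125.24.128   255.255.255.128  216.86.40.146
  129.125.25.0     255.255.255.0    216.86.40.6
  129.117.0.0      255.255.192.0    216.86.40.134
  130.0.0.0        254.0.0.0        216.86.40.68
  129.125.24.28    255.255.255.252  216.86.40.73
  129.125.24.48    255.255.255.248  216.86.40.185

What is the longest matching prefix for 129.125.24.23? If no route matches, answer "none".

129.125.24.23 is outside every listed prefix and there is no default route.

none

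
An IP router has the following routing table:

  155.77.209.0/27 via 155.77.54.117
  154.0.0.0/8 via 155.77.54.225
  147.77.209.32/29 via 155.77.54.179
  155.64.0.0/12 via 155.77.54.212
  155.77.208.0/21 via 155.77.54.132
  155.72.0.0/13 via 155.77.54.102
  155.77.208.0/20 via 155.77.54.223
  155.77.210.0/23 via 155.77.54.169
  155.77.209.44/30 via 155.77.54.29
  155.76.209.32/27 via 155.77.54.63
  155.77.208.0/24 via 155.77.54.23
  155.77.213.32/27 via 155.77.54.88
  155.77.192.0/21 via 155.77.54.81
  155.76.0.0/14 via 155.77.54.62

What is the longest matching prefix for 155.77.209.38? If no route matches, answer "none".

Entries matching 155.77.209.38:
  155.64.0.0/12 (155.64.0.0 - 155.79.255.255)
  155.72.0.0/13 (155.72.0.0 - 155.79.255.255)
  155.76.0.0/14 (155.76.0.0 - 155.79.255.255)
  155.77.208.0/20 (155.77.208.0 - 155.77.223.255)
  155.77.208.0/21 (155.77.208.0 - 155.77.215.255)
Most specific is 155.77.208.0/21.

155.77.208.0/21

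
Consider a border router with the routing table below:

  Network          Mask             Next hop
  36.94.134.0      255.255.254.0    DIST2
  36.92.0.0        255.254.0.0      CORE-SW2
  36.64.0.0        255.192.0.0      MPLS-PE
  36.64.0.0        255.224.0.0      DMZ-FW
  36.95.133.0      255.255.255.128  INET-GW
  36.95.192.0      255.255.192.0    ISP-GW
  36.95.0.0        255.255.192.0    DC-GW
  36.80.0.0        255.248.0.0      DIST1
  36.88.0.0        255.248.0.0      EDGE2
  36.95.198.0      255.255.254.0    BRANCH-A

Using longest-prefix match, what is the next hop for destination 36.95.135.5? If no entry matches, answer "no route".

Routes whose prefix contains 36.95.135.5:
  36.64.0.0/10 (36.64.0.0 - 36.127.255.255) -> MPLS-PE
  36.64.0.0/11 (36.64.0.0 - 36.95.255.255) -> DMZ-FW
  36.88.0.0/13 (36.88.0.0 - 36.95.255.255) -> EDGE2
More-specific entries that do NOT match:
  36.95.133.0/25 (36.95.133.0 - 36.95.133.127) does not contain 36.95.135.5
  36.94.134.0/23 (36.94.134.0 - 36.94.135.255) does not contain 36.95.135.5
  36.95.198.0/23 (36.95.198.0 - 36.95.199.255) does not contain 36.95.135.5
  36.95.192.0/18 (36.95.192.0 - 36.95.255.255) does not contain 36.95.135.5
  36.95.0.0/18 (36.95.0.0 - 36.95.63.255) does not contain 36.95.135.5
  36.92.0.0/15 (36.92.0.0 - 36.93.255.255) does not contain 36.95.135.5
Longest matching prefix is /13 -> next hop EDGE2.

EDGE2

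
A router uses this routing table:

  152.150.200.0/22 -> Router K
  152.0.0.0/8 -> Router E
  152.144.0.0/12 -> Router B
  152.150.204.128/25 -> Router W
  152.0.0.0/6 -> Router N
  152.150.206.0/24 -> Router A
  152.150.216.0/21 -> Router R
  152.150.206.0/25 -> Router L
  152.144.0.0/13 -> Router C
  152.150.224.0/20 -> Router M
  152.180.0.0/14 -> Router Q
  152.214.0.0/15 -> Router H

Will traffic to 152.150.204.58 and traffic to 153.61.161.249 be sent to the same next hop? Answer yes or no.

152.150.204.58: longest match 152.144.0.0/13 -> Router C
153.61.161.249: longest match 152.0.0.0/6 -> Router N

no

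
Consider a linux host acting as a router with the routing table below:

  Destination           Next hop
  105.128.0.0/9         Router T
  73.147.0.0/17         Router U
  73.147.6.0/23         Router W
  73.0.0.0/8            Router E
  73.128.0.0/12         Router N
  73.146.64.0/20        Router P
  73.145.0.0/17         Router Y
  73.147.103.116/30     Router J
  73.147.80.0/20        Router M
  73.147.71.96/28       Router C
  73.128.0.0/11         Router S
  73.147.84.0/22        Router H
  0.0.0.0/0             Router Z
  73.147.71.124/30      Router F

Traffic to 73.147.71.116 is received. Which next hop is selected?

Routes whose prefix contains 73.147.71.116:
  0.0.0.0/0 (default, matches everything) -> Router Z
  73.0.0.0/8 (73.0.0.0 - 73.255.255.255) -> Router E
  73.128.0.0/11 (73.128.0.0 - 73.159.255.255) -> Router S
  73.147.0.0/17 (73.147.0.0 - 73.147.127.255) -> Router U
More-specific entries that do NOT match:
  73.147.103.116/30 (73.147.103.116 - 73.147.103.119) does not contain 73.147.71.116
  73.147.71.124/30 (73.147.71.124 - 73.147.71.127) does not contain 73.147.71.116
  73.147.71.96/28 (73.147.71.96 - 73.147.71.111) does not contain 73.147.71.116
  73.147.6.0/23 (73.147.6.0 - 73.147.7.255) does not contain 73.147.71.116
  73.147.84.0/22 (73.147.84.0 - 73.147.87.255) does not contain 73.147.71.116
  73.146.64.0/20 (73.146.64.0 - 73.146.79.255) does not contain 73.147.71.116
  73.147.80.0/20 (73.147.80.0 - 73.147.95.255) does not contain 73.147.71.116
Longest matching prefix is /17 -> next hop Router U.

Router U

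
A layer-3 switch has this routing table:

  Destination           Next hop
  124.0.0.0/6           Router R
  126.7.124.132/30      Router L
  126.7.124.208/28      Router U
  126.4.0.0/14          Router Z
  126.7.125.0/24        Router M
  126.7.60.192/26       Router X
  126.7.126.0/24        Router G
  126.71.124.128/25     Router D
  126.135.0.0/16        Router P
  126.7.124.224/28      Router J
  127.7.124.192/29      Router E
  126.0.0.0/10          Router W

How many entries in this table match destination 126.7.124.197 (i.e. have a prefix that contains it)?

3

Prefixes containing 126.7.124.197:
  124.0.0.0/6 (124.0.0.0 - 127.255.255.255)
  126.0.0.0/10 (126.0.0.0 - 126.63.255.255)
  126.4.0.0/14 (126.4.0.0 - 126.7.255.255)
Total matching entries: 3.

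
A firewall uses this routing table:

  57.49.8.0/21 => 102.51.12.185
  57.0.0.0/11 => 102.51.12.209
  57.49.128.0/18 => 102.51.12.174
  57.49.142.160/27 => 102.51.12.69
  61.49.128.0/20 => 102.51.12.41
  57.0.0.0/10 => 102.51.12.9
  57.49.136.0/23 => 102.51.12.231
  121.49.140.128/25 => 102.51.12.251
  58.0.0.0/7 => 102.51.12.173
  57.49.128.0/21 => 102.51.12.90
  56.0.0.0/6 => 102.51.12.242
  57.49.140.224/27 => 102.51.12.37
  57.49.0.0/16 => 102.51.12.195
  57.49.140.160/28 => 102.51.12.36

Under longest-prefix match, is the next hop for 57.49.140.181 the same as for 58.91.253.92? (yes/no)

57.49.140.181: longest match 57.49.128.0/18 -> 102.51.12.174
58.91.253.92: longest match 58.0.0.0/7 -> 102.51.12.173

no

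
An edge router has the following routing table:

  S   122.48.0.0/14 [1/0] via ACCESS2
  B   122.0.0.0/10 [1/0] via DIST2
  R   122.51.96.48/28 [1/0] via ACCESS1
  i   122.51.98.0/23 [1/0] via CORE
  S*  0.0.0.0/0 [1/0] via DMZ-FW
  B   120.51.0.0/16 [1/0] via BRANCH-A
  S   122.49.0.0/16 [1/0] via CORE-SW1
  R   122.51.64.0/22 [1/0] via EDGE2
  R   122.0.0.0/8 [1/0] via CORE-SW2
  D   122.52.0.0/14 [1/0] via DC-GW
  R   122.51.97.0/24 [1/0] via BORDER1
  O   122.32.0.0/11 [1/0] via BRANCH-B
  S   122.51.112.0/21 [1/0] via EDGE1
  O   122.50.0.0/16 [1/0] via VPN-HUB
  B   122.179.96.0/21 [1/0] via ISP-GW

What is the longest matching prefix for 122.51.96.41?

122.48.0.0/14

Entries matching 122.51.96.41:
  0.0.0.0/0 (default, matches everything)
  122.0.0.0/8 (122.0.0.0 - 122.255.255.255)
  122.0.0.0/10 (122.0.0.0 - 122.63.255.255)
  122.32.0.0/11 (122.32.0.0 - 122.63.255.255)
  122.48.0.0/14 (122.48.0.0 - 122.51.255.255)
Most specific is 122.48.0.0/14.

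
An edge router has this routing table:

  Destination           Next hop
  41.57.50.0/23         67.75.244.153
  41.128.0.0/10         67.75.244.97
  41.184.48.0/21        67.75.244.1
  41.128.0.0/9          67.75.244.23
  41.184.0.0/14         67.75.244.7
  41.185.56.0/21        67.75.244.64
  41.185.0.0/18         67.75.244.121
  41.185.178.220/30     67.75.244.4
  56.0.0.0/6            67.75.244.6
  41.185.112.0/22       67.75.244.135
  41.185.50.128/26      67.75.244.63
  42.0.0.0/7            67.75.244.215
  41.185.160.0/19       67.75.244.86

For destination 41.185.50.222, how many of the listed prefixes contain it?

4

Prefixes containing 41.185.50.222:
  41.128.0.0/9 (41.128.0.0 - 41.255.255.255)
  41.128.0.0/10 (41.128.0.0 - 41.191.255.255)
  41.184.0.0/14 (41.184.0.0 - 41.187.255.255)
  41.185.0.0/18 (41.185.0.0 - 41.185.63.255)
Total matching entries: 4.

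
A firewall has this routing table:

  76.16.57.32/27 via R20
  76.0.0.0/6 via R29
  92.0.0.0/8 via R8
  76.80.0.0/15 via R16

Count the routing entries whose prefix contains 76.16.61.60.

1

Prefixes containing 76.16.61.60:
  76.0.0.0/6 (76.0.0.0 - 79.255.255.255)
Total matching entries: 1.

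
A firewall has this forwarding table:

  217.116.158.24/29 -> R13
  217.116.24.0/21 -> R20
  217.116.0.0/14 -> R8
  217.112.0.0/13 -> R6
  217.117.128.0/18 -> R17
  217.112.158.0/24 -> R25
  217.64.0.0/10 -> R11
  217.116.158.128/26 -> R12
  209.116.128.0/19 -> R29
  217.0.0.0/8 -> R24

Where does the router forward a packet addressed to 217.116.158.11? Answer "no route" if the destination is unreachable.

Routes whose prefix contains 217.116.158.11:
  217.0.0.0/8 (217.0.0.0 - 217.255.255.255) -> R24
  217.64.0.0/10 (217.64.0.0 - 217.127.255.255) -> R11
  217.112.0.0/13 (217.112.0.0 - 217.119.255.255) -> R6
  217.116.0.0/14 (217.116.0.0 - 217.119.255.255) -> R8
More-specific entries that do NOT match:
  217.116.158.24/29 (217.116.158.24 - 217.116.158.31) does not contain 217.116.158.11
  217.116.158.128/26 (217.116.158.128 - 217.116.158.191) does not contain 217.116.158.11
  217.112.158.0/24 (217.112.158.0 - 217.112.158.255) does not contain 217.116.158.11
  217.116.24.0/21 (217.116.24.0 - 217.116.31.255) does not contain 217.116.158.11
  209.116.128.0/19 (209.116.128.0 - 209.116.159.255) does not contain 217.116.158.11
  217.117.128.0/18 (217.117.128.0 - 217.117.191.255) does not contain 217.116.158.11
Longest matching prefix is /14 -> next hop R8.

R8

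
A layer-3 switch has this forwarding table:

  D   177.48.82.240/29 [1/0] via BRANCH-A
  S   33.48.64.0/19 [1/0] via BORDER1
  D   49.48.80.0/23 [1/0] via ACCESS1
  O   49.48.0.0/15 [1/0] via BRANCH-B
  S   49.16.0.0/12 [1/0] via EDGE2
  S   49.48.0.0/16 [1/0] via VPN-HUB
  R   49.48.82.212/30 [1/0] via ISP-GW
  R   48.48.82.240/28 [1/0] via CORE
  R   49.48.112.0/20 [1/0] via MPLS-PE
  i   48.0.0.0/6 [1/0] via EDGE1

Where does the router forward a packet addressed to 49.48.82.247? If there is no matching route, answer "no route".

Routes whose prefix contains 49.48.82.247:
  48.0.0.0/6 (48.0.0.0 - 51.255.255.255) -> EDGE1
  49.48.0.0/15 (49.48.0.0 - 49.49.255.255) -> BRANCH-B
  49.48.0.0/16 (49.48.0.0 - 49.48.255.255) -> VPN-HUB
More-specific entries that do NOT match:
  49.48.82.212/30 (49.48.82.212 - 49.48.82.215) does not contain 49.48.82.247
  177.48.82.240/29 (177.48.82.240 - 177.48.82.247) does not contain 49.48.82.247
  48.48.82.240/28 (48.48.82.240 - 48.48.82.255) does not contain 49.48.82.247
  49.48.80.0/23 (49.48.80.0 - 49.48.81.255) does not contain 49.48.82.247
  49.48.112.0/20 (49.48.112.0 - 49.48.127.255) does not contain 49.48.82.247
  33.48.64.0/19 (33.48.64.0 - 33.48.95.255) does not contain 49.48.82.247
Longest matching prefix is /16 -> next hop VPN-HUB.

VPN-HUB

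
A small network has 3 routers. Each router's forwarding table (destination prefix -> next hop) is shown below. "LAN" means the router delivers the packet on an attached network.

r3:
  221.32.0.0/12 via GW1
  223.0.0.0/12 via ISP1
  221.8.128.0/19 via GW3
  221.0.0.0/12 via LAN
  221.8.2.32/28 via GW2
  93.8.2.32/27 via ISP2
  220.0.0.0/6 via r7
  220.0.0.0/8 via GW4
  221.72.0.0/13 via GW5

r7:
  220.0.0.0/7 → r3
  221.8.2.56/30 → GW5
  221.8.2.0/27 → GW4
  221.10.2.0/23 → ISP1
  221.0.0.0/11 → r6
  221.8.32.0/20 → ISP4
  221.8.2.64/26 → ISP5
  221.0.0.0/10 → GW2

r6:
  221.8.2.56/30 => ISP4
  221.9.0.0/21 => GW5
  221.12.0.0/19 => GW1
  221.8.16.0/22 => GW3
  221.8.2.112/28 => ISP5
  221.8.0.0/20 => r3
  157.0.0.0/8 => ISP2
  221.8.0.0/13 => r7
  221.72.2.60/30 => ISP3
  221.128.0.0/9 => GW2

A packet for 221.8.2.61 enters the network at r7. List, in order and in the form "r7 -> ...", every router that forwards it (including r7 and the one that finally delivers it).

At r7: longest match for 221.8.2.61 is 221.0.0.0/11 -> r6
At r6: longest match for 221.8.2.61 is 221.8.0.0/20 -> r3
At r3: longest match for 221.8.2.61 is 221.0.0.0/12 -> LAN

r7 -> r6 -> r3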